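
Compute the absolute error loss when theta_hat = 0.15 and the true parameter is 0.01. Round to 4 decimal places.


L = |theta_hat - theta_true|
= |0.15 - 0.01| = 0.14

0.14


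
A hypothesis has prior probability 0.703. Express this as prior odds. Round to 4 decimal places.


Odds = P(H) / P(not H) = 0.703 / 0.297
= 2.367

2.367


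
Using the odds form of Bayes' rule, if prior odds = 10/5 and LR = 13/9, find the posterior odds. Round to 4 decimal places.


Bayes' rule in odds form: posterior odds = prior odds * LR
= (10 * 13) / (5 * 9)
= 130/45 = 2.8889

2.8889


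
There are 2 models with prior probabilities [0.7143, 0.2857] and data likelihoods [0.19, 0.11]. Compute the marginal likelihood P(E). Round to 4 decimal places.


P(E) = sum over models of P(M_i) * P(E|M_i)
= 0.7143*0.19 + 0.2857*0.11
= 0.1671

0.1671


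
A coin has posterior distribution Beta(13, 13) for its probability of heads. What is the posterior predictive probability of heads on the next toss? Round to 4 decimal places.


Posterior predictive = E[theta] = alpha/(alpha+beta)
= 13/26
= 0.5

0.5


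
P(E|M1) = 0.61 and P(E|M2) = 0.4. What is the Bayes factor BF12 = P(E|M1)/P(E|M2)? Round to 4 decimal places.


Bayes factor BF12 = P(E|M1) / P(E|M2)
= 0.61 / 0.4
= 1.525

1.525


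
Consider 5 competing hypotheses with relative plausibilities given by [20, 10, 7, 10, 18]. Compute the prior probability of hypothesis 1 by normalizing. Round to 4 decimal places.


Sum of weights = 20 + 10 + 7 + 10 + 18 = 65
Normalized prior for H1 = 20 / 65
= 0.3077

0.3077


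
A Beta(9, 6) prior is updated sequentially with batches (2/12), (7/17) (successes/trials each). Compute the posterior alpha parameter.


Sequential conjugate updating is equivalent to a single batch update.
Total successes across all batches = 9
alpha_posterior = alpha_prior + total_successes = 9 + 9
= 18

18


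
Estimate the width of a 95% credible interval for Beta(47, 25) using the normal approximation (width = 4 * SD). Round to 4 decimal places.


For Beta(a,b): Var = ab/((a+b)^2(a+b+1))
Var = 0.0031, SD = 0.0557
Approximate 95% CI width = 4 * 0.0557 = 0.2229

0.2229


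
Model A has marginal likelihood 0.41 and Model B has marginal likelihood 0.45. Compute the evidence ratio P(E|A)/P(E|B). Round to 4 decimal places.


Evidence ratio = P(E|A) / P(E|B)
= 0.41 / 0.45
= 0.9111

0.9111


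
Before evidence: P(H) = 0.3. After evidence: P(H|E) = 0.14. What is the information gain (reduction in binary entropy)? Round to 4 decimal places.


Prior entropy = 0.8813
Posterior entropy = 0.5842
Information gain = 0.8813 - 0.5842 = 0.2971

0.2971


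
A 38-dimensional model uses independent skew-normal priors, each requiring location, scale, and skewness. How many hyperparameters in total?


Per parameter: 3 (location, scale, and skewness).
Total = 38 * 3 = 114

114


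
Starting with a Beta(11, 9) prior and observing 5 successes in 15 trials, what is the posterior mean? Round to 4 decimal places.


Posterior parameters: alpha = 11 + 5 = 16
beta = 9 + 10 = 19
Posterior mean = alpha / (alpha + beta) = 16 / 35
= 0.4571

0.4571


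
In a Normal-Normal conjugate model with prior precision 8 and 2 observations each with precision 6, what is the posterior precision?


Posterior precision = prior precision + n * observation precision
= 8 + 2 * 6
= 8 + 12 = 20

20


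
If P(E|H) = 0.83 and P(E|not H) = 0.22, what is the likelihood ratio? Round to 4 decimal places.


Likelihood ratio = P(E|H) / P(E|not H)
= 0.83 / 0.22
= 3.7727

3.7727


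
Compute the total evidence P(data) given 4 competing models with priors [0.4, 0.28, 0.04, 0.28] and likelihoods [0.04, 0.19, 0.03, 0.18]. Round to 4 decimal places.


Marginal likelihood = sum P(model_i) * P(data|model_i)
Model 1: 0.4 * 0.04 = 0.016
Model 2: 0.28 * 0.19 = 0.0532
Model 3: 0.04 * 0.03 = 0.0012
Model 4: 0.28 * 0.18 = 0.0504
Total = 0.1208

0.1208


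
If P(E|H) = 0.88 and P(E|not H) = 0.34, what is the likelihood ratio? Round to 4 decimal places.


Likelihood ratio = P(E|H) / P(E|not H)
= 0.88 / 0.34
= 2.5882

2.5882


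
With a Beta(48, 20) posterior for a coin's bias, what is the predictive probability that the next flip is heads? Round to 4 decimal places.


The predictive probability equals the posterior mean.
P(next = heads) = alpha / (alpha + beta)
= 48 / 68 = 0.7059

0.7059


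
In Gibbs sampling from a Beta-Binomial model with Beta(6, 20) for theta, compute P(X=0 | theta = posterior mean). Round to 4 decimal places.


Posterior mean = alpha/(alpha+beta) = 6/26 = 0.2308
P(X=0|theta=mean) = 1 - theta = 0.7692

0.7692


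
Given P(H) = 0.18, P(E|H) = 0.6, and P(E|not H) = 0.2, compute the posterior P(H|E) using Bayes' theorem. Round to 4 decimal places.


By Bayes' theorem: P(H|E) = P(E|H)*P(H) / P(E)
P(E) = P(E|H)*P(H) + P(E|not H)*P(not H)
P(E) = 0.6*0.18 + 0.2*0.82 = 0.272
P(H|E) = 0.6*0.18 / 0.272 = 0.3971

0.3971


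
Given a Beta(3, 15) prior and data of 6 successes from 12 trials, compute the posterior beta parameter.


Number of failures = 12 - 6 = 6
Posterior beta = 15 + 6 = 21

21


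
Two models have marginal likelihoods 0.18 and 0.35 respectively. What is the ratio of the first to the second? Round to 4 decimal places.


Evidence ratio = 0.18 / 0.35
= 0.5143

0.5143


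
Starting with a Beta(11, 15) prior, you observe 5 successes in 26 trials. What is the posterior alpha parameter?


For a Beta-Binomial conjugate model:
Posterior alpha = prior alpha + number of successes
= 11 + 5 = 16

16


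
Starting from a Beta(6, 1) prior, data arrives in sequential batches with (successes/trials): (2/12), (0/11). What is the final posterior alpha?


In sequential Bayesian updating, we sum all successes.
Total successes = 2
Final alpha = 6 + 2 = 8

8


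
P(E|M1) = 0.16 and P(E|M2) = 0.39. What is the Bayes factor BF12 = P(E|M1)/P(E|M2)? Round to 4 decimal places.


Bayes factor BF12 = P(E|M1) / P(E|M2)
= 0.16 / 0.39
= 0.4103

0.4103


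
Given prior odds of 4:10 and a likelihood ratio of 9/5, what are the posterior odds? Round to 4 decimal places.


Posterior odds = prior odds * LR
Prior odds = 4/10 = 0.4
LR = 9/5 = 1.8
Posterior odds = 0.4 * 1.8 = 0.72

0.72


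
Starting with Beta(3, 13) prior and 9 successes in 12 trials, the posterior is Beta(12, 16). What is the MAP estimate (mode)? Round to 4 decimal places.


The mode of Beta(a, b) when a > 1 and b > 1 is (a-1)/(a+b-2)
= (12 - 1) / (12 + 16 - 2)
= 11 / 26
= 0.4231

0.4231


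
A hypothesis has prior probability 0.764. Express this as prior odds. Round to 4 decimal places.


Odds = P(H) / P(not H) = 0.764 / 0.236
= 3.2373

3.2373


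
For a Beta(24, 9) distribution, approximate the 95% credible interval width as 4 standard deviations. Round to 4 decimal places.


Variance of Beta(a,b) = ab / ((a+b)^2 * (a+b+1))
= 24*9 / ((33)^2 * 34)
= 0.0058
SD = sqrt(0.0058) = 0.0764
Width = 4 * SD = 0.3055

0.3055


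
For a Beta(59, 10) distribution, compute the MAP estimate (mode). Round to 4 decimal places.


MAP = mode = (a-1)/(a+b-2)
= (59-1)/(59+10-2)
= 58/67 = 0.8657

0.8657


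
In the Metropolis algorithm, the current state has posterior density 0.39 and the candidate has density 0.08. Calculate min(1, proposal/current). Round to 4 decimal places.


Ratio = 0.08/0.39 = 0.2051
Acceptance probability = min(1, 0.2051)
= 0.2051

0.2051


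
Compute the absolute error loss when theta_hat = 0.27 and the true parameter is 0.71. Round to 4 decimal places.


L = |theta_hat - theta_true|
= |0.27 - 0.71| = 0.44

0.44


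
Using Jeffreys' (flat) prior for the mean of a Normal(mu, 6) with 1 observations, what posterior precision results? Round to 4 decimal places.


Flat prior means prior precision is 0.
Posterior precision = n / sigma^2 = 1/6 = 0.1667

0.1667


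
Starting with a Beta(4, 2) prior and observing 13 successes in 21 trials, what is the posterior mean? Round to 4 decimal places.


Posterior parameters: alpha = 4 + 13 = 17
beta = 2 + 8 = 10
Posterior mean = alpha / (alpha + beta) = 17 / 27
= 0.6296

0.6296


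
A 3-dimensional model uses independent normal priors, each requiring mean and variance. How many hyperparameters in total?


Per parameter: 2 (mean and variance).
Total = 3 * 2 = 6

6


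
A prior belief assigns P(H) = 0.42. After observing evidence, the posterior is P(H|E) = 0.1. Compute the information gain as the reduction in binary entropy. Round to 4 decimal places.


H(prior) = -0.42*log2(0.42) - 0.58*log2(0.58)
= 0.9815
H(post) = -0.1*log2(0.1) - 0.9*log2(0.9)
= 0.469
IG = 0.9815 - 0.469 = 0.5125

0.5125


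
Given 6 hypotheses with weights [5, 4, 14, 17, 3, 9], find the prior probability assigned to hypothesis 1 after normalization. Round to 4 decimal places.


To normalize, divide each weight by the sum of all weights.
Sum = 52
Prior(H1) = 5/52 = 0.0962

0.0962


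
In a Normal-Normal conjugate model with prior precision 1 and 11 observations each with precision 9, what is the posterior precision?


Posterior precision = prior precision + n * observation precision
= 1 + 11 * 9
= 1 + 99 = 100

100


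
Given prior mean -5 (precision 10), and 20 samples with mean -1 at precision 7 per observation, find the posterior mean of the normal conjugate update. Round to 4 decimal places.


The posterior mean is a precision-weighted average of prior and data.
Post. prec. = 10 + 140 = 150
Post. mean = (-50 + -140)/150 = -190/150 = -1.2667

-1.2667


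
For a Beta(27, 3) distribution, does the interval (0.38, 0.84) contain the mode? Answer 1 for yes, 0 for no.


Mode of Beta(a,b) = (a-1)/(a+b-2)
= (27-1)/(27+3-2) = 0.9286
Check: 0.38 <= 0.9286 <= 0.84?
Result: 0

0


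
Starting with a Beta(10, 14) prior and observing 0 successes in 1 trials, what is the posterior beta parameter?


Posterior beta = prior beta + failures
Failures = 1 - 0 = 1
beta_post = 14 + 1 = 15

15


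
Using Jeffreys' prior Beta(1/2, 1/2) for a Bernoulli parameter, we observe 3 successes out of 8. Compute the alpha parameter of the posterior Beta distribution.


Conjugate update: Beta(0.5 + k, 0.5 + n - k).
k = 3, n - k = 5
Posterior alpha = 0.5 + k = 0.5 + 3 = 3.5

3.5


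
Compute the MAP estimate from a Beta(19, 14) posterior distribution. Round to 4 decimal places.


MAP = mode of Beta distribution
= (alpha - 1)/(alpha + beta - 2)
= (19-1)/(19+14-2)
= 18/31 = 0.5806

0.5806


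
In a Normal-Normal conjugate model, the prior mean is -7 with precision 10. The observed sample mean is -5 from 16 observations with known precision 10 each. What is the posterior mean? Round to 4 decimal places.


Posterior precision = tau0 + n*tau = 10 + 16*10 = 170
Posterior mean = (tau0*mu0 + n*tau*xbar) / posterior_precision
= (10*-7 + 16*10*-5) / 170
= -870 / 170 = -5.1176

-5.1176


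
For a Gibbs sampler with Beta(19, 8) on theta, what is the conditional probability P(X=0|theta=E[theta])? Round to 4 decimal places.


E[theta] = 19/(19+8) = 0.7037
P(X=0|theta) = 1 - theta = 0.2963

0.2963


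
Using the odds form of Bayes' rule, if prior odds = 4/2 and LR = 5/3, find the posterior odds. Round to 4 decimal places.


Bayes' rule in odds form: posterior odds = prior odds * LR
= (4 * 5) / (2 * 3)
= 20/6 = 3.3333

3.3333


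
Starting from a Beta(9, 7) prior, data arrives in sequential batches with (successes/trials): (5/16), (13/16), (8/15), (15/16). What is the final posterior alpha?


In sequential Bayesian updating, we sum all successes.
Total successes = 41
Final alpha = 9 + 41 = 50

50


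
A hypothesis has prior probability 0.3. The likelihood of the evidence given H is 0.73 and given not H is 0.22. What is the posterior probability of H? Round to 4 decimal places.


Using Bayes' theorem:
P(E) = 0.3 * 0.73 + 0.7 * 0.22
P(E) = 0.373
P(H|E) = (0.3 * 0.73) / 0.373 = 0.5871

0.5871


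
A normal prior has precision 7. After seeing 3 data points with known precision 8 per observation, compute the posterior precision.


In the conjugate normal model, precisions add:
tau_posterior = tau_prior + n * tau_data
= 7 + 3*8 = 31

31


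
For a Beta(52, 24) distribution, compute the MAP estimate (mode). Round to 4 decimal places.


MAP = mode = (a-1)/(a+b-2)
= (52-1)/(52+24-2)
= 51/74 = 0.6892

0.6892


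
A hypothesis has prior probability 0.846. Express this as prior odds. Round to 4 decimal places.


Odds = P(H) / P(not H) = 0.846 / 0.154
= 5.4935

5.4935


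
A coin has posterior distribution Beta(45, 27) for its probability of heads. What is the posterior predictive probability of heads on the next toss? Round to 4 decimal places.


Posterior predictive = E[theta] = alpha/(alpha+beta)
= 45/72
= 0.625

0.625


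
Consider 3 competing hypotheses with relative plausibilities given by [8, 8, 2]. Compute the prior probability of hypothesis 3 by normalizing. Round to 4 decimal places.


Sum of weights = 8 + 8 + 2 = 18
Normalized prior for H3 = 2 / 18
= 0.1111

0.1111


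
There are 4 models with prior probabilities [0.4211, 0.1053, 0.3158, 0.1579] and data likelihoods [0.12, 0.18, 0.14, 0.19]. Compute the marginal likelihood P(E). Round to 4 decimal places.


P(E) = sum over models of P(M_i) * P(E|M_i)
= 0.4211*0.12 + 0.1053*0.18 + 0.3158*0.14 + 0.1579*0.19
= 0.1437

0.1437


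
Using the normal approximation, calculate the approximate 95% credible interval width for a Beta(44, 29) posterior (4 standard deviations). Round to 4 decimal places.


Var(Beta) = 44*29/(73^2 * 74) = 0.0032
SD = 0.0569
Width ~ 4*SD = 0.2275

0.2275


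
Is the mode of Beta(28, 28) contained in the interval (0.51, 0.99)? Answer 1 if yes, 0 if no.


Mode = (a-1)/(a+b-2) = 27/54 = 0.5
Interval: (0.51, 0.99)
Contains mode? 0

0


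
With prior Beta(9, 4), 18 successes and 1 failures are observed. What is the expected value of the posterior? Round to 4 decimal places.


Posterior = Beta(27, 5)
E[theta] = alpha/(alpha+beta)
= 27/32 = 0.8438

0.8438


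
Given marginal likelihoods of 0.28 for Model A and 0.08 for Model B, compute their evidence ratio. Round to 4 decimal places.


Ratio = ML(A) / ML(B) = 0.28/0.08
= 3.5

3.5


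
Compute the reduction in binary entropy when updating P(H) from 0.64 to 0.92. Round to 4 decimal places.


H_before = -p*log2(p) - (1-p)*log2(1-p) for p=0.64: 0.9427
H_after for p=0.92: 0.4022
Reduction = 0.9427 - 0.4022 = 0.5405

0.5405


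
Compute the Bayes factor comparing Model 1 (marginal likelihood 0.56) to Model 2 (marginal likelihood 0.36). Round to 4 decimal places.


BF12 = marginal likelihood of M1 / marginal likelihood of M2
= 0.56/0.36
= 1.5556

1.5556


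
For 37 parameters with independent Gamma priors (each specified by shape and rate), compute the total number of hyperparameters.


A Gamma prior has 2 hyperparameters per parameter.
Total = 37 * 2 = 74

74


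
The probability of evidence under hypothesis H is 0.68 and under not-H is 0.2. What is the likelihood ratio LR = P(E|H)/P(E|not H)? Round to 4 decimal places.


LR = 0.68 / 0.2
= 3.4

3.4


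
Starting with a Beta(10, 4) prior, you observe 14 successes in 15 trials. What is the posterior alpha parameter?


For a Beta-Binomial conjugate model:
Posterior alpha = prior alpha + number of successes
= 10 + 14 = 24

24


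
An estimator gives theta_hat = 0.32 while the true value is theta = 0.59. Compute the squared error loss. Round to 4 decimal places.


The squared error loss is (theta_hat - theta)^2
= (0.32 - 0.59)^2
= (-0.27)^2 = 0.0729

0.0729


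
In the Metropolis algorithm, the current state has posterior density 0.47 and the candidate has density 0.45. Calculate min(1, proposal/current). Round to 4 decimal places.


Ratio = 0.45/0.47 = 0.9574
Acceptance probability = min(1, 0.9574)
= 0.9574

0.9574


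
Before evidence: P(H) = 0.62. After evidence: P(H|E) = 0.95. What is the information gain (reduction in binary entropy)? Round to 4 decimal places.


Prior entropy = 0.958
Posterior entropy = 0.2864
Information gain = 0.958 - 0.2864 = 0.6716

0.6716


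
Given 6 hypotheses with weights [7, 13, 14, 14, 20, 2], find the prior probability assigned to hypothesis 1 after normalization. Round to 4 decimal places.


To normalize, divide each weight by the sum of all weights.
Sum = 70
Prior(H1) = 7/70 = 0.1

0.1


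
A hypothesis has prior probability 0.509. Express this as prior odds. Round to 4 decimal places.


Odds = P(H) / P(not H) = 0.509 / 0.491
= 1.0367

1.0367


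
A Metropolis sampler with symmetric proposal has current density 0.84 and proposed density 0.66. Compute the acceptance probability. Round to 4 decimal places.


For symmetric proposals, acceptance = min(1, pi(x*)/pi(x))
= min(1, 0.66/0.84)
= min(1, 0.7857) = 0.7857

0.7857


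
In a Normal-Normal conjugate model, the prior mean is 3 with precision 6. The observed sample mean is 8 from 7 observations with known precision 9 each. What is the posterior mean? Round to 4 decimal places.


Posterior precision = tau0 + n*tau = 6 + 7*9 = 69
Posterior mean = (tau0*mu0 + n*tau*xbar) / posterior_precision
= (6*3 + 7*9*8) / 69
= 522 / 69 = 7.5652

7.5652


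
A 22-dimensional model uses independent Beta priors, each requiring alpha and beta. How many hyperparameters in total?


Per parameter: 2 (alpha and beta).
Total = 22 * 2 = 44

44


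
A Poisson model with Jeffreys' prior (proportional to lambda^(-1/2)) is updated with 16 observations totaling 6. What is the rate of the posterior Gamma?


Posterior = Gamma(0.5 + S, n)
= Gamma(0.5 + 6, 16)
Posterior rate = 0 + n = 16

16.0


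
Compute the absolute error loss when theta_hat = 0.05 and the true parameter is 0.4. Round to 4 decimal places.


L = |theta_hat - theta_true|
= |0.05 - 0.4| = 0.35

0.35


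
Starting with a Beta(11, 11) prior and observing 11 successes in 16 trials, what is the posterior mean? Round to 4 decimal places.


Posterior parameters: alpha = 11 + 11 = 22
beta = 11 + 5 = 16
Posterior mean = alpha / (alpha + beta) = 22 / 38
= 0.5789

0.5789


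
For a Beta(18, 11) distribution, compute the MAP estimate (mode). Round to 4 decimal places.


MAP = mode = (a-1)/(a+b-2)
= (18-1)/(18+11-2)
= 17/27 = 0.6296

0.6296


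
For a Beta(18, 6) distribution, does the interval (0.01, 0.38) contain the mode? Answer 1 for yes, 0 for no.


Mode of Beta(a,b) = (a-1)/(a+b-2)
= (18-1)/(18+6-2) = 0.7727
Check: 0.01 <= 0.7727 <= 0.38?
Result: 0

0


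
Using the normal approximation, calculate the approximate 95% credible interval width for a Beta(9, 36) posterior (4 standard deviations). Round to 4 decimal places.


Var(Beta) = 9*36/(45^2 * 46) = 0.0035
SD = 0.059
Width ~ 4*SD = 0.2359

0.2359


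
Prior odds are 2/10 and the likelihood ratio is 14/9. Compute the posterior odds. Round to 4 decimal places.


Posterior odds = prior odds * likelihood ratio
= (2/10) * (14/9)
= 28 / 90
= 0.3111

0.3111


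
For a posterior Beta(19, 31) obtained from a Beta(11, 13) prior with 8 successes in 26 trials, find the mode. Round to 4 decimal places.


Mode = (alpha - 1) / (alpha + beta - 2)
= 18 / 48
= 0.375

0.375


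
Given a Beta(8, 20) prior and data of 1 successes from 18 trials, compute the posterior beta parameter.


Number of failures = 18 - 1 = 17
Posterior beta = 20 + 17 = 37

37


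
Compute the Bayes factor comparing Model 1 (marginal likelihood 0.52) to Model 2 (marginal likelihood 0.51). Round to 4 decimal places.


BF12 = marginal likelihood of M1 / marginal likelihood of M2
= 0.52/0.51
= 1.0196

1.0196


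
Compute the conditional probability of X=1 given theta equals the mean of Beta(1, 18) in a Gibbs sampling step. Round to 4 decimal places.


Mean of Beta(1, 18) = 0.0526
P(X=1 | theta=0.0526) = 0.0526

0.0526


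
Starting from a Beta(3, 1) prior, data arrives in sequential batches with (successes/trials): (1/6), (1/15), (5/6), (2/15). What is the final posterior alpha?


In sequential Bayesian updating, we sum all successes.
Total successes = 9
Final alpha = 3 + 9 = 12

12


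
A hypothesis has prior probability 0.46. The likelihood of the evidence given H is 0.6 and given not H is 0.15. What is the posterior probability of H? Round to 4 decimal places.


Using Bayes' theorem:
P(E) = 0.46 * 0.6 + 0.54 * 0.15
P(E) = 0.357
P(H|E) = (0.46 * 0.6) / 0.357 = 0.7731

0.7731


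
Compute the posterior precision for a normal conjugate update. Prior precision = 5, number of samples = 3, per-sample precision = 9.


tau_post = tau_0 + n * tau
= 5 + 3 * 9 = 32

32


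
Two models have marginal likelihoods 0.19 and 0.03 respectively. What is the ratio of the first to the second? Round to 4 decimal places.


Evidence ratio = 0.19 / 0.03
= 6.3333

6.3333


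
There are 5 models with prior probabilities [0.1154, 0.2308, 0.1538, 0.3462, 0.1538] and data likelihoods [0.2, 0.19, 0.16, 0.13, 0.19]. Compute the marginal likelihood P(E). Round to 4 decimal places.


P(E) = sum over models of P(M_i) * P(E|M_i)
= 0.1154*0.2 + 0.2308*0.19 + 0.1538*0.16 + 0.3462*0.13 + 0.1538*0.19
= 0.1658

0.1658


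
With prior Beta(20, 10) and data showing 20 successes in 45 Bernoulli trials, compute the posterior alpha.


Conjugate update: alpha_posterior = alpha_prior + k
= 20 + 20 = 40

40


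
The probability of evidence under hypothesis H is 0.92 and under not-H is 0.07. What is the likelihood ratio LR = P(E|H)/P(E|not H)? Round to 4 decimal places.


LR = 0.92 / 0.07
= 13.1429

13.1429


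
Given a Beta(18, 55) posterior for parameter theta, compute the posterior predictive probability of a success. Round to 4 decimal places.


For a Beta-Bernoulli model, the predictive probability is the mean:
P(success) = 18/(18+55) = 18/73 = 0.2466

0.2466


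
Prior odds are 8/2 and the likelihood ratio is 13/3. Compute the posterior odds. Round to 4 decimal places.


Posterior odds = prior odds * likelihood ratio
= (8/2) * (13/3)
= 104 / 6
= 17.3333

17.3333


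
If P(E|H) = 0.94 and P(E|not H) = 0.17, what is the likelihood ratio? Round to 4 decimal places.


Likelihood ratio = P(E|H) / P(E|not H)
= 0.94 / 0.17
= 5.5294

5.5294


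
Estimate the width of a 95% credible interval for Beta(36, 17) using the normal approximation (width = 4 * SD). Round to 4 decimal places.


For Beta(a,b): Var = ab/((a+b)^2(a+b+1))
Var = 0.004, SD = 0.0635
Approximate 95% CI width = 4 * 0.0635 = 0.2541

0.2541


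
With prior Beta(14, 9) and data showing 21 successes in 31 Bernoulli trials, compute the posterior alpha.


Conjugate update: alpha_posterior = alpha_prior + k
= 14 + 21 = 35

35


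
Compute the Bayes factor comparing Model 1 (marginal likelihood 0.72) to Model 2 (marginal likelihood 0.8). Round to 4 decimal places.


BF12 = marginal likelihood of M1 / marginal likelihood of M2
= 0.72/0.8
= 0.9

0.9


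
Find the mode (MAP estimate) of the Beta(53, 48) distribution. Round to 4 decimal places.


For Beta(a,b) with a,b > 1:
Mode = (a-1)/(a+b-2) = (53-1)/(101-2)
= 52/99 = 0.5253

0.5253


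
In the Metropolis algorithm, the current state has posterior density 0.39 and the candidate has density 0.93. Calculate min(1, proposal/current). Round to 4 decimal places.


Ratio = 0.93/0.39 = 2.3846
Acceptance probability = min(1, 2.3846)
= 1.0

1.0


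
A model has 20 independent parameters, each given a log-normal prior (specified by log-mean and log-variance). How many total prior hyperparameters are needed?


Each log-normal prior needs 2 hyperparameters (log-mean and log-variance).
Total = 2 * 20 = 40

40


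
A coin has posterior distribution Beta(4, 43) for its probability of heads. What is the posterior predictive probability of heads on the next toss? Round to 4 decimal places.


Posterior predictive = E[theta] = alpha/(alpha+beta)
= 4/47
= 0.0851

0.0851


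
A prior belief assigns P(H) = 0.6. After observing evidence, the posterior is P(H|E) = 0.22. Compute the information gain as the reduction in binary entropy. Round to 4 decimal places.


H(prior) = -0.6*log2(0.6) - 0.4*log2(0.4)
= 0.971
H(post) = -0.22*log2(0.22) - 0.78*log2(0.78)
= 0.7602
IG = 0.971 - 0.7602 = 0.2108

0.2108


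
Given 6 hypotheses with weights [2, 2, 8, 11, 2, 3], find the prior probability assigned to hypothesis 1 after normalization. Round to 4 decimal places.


To normalize, divide each weight by the sum of all weights.
Sum = 28
Prior(H1) = 2/28 = 0.0714

0.0714


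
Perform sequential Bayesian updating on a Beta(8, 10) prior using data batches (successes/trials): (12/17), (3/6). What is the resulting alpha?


Accumulate successes: 15
Posterior alpha = prior alpha + sum of successes
= 8 + 15 = 23

23


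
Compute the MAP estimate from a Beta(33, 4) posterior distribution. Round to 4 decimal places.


MAP = mode of Beta distribution
= (alpha - 1)/(alpha + beta - 2)
= (33-1)/(33+4-2)
= 32/35 = 0.9143

0.9143


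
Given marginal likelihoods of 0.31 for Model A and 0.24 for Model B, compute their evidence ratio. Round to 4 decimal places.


Ratio = ML(A) / ML(B) = 0.31/0.24
= 1.2917

1.2917


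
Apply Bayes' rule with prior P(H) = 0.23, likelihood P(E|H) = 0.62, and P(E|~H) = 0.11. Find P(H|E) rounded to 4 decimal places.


Step 1: Compute marginal P(E) = P(E|H)P(H) + P(E|~H)P(~H)
= 0.62*0.23 + 0.11*0.77 = 0.2273
Step 2: P(H|E) = P(E|H)P(H)/P(E) = 0.1426/0.2273
= 0.6274

0.6274


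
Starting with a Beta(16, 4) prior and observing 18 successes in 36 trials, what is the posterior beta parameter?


Posterior beta = prior beta + failures
Failures = 36 - 18 = 18
beta_post = 4 + 18 = 22

22


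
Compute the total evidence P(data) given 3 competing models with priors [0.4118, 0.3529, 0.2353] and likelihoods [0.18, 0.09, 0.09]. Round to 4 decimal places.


Marginal likelihood = sum P(model_i) * P(data|model_i)
Model 1: 0.4118 * 0.18 = 0.0741
Model 2: 0.3529 * 0.09 = 0.0318
Model 3: 0.2353 * 0.09 = 0.0212
Total = 0.1271

0.1271


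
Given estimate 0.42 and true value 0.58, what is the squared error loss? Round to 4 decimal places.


Squared error = (estimate - true)^2
Difference = -0.16
Loss = -0.16^2 = 0.0256

0.0256


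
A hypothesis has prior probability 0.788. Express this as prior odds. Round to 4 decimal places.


Odds = P(H) / P(not H) = 0.788 / 0.212
= 3.717

3.717


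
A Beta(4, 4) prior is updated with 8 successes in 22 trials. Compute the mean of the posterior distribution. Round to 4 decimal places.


After update: Beta(12, 18)
Mean = 12 / (12 + 18) = 12 / 30
= 0.4

0.4


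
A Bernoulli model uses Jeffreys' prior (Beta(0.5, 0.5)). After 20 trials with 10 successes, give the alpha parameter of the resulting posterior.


Posterior = Beta(prior_alpha + successes, prior_beta + failures)
= Beta(0.5 + 10, 0.5 + 10)
Posterior alpha = 0.5 + k = 0.5 + 10 = 10.5

10.5


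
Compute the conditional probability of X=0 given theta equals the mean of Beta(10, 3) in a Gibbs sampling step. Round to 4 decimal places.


Mean of Beta(10, 3) = 0.7692
P(X=0 | theta=0.7692) = 0.2308

0.2308


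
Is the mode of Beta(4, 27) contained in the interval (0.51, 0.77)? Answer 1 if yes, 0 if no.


Mode = (a-1)/(a+b-2) = 3/29 = 0.1034
Interval: (0.51, 0.77)
Contains mode? 0

0


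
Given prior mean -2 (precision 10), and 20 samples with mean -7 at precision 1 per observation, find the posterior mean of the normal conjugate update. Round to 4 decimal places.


The posterior mean is a precision-weighted average of prior and data.
Post. prec. = 10 + 20 = 30
Post. mean = (-20 + -140)/30 = -160/30 = -5.3333

-5.3333


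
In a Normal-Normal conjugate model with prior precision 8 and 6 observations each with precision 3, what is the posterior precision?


Posterior precision = prior precision + n * observation precision
= 8 + 6 * 3
= 8 + 18 = 26

26


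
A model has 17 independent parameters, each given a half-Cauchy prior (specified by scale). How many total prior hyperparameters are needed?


Each half-Cauchy prior needs 1 hyperparameter (scale).
Total = 1 * 17 = 17

17


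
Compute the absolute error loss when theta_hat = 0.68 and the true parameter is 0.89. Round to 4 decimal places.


L = |theta_hat - theta_true|
= |0.68 - 0.89| = 0.21

0.21


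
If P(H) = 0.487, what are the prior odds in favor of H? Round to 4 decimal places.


Prior odds = P(H) / (1 - P(H))
= 0.487 / 0.513
= 0.9493

0.9493


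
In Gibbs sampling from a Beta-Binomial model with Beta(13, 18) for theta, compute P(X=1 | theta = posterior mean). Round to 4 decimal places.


Posterior mean = alpha/(alpha+beta) = 13/31 = 0.4194
P(X=1|theta=mean) = theta = 0.4194

0.4194


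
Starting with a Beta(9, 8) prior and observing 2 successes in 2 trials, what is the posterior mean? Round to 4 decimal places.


Posterior parameters: alpha = 9 + 2 = 11
beta = 8 + 0 = 8
Posterior mean = alpha / (alpha + beta) = 11 / 19
= 0.5789

0.5789


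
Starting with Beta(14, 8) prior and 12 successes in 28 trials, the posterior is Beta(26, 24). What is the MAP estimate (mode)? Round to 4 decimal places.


The mode of Beta(a, b) when a > 1 and b > 1 is (a-1)/(a+b-2)
= (26 - 1) / (26 + 24 - 2)
= 25 / 48
= 0.5208

0.5208


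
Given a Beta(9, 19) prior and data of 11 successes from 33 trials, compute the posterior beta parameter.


Number of failures = 33 - 11 = 22
Posterior beta = 19 + 22 = 41

41


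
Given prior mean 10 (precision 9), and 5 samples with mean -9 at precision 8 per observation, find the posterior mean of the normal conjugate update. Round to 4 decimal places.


The posterior mean is a precision-weighted average of prior and data.
Post. prec. = 9 + 40 = 49
Post. mean = (90 + -360)/49 = -270/49 = -5.5102

-5.5102


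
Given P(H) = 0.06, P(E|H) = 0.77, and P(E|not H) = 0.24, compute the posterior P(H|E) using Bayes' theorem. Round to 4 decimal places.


By Bayes' theorem: P(H|E) = P(E|H)*P(H) / P(E)
P(E) = P(E|H)*P(H) + P(E|not H)*P(not H)
P(E) = 0.77*0.06 + 0.24*0.94 = 0.2718
P(H|E) = 0.77*0.06 / 0.2718 = 0.17

0.17


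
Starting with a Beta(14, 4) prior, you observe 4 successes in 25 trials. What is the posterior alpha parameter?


For a Beta-Binomial conjugate model:
Posterior alpha = prior alpha + number of successes
= 14 + 4 = 18

18


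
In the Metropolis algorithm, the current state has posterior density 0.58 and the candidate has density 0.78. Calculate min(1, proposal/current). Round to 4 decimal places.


Ratio = 0.78/0.58 = 1.3448
Acceptance probability = min(1, 1.3448)
= 1.0

1.0


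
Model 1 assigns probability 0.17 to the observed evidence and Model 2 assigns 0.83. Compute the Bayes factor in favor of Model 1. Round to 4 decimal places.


BF = P(data|M1) / P(data|M2)
= 0.17 / 0.83 = 0.2048

0.2048


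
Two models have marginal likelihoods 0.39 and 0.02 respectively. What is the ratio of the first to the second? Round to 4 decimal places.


Evidence ratio = 0.39 / 0.02
= 19.5

19.5


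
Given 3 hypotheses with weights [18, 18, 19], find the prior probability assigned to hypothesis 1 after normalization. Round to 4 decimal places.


To normalize, divide each weight by the sum of all weights.
Sum = 55
Prior(H1) = 18/55 = 0.3273

0.3273


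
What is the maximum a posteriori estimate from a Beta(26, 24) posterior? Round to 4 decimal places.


The MAP estimate equals the mode of the distribution.
Mode of Beta(a,b) = (a-1)/(a+b-2)
= 25/48
= 0.5208

0.5208


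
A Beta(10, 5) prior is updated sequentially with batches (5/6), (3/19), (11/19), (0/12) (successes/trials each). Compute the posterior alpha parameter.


Sequential conjugate updating is equivalent to a single batch update.
Total successes across all batches = 19
alpha_posterior = alpha_prior + total_successes = 10 + 19
= 29

29


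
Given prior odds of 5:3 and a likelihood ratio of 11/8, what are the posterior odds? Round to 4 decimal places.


Posterior odds = prior odds * LR
Prior odds = 5/3 = 1.6667
LR = 11/8 = 1.375
Posterior odds = 1.6667 * 1.375 = 2.2917

2.2917


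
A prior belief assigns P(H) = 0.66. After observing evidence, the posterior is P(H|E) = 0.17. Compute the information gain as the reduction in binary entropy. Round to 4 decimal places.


H(prior) = -0.66*log2(0.66) - 0.34*log2(0.34)
= 0.9248
H(post) = -0.17*log2(0.17) - 0.83*log2(0.83)
= 0.6577
IG = 0.9248 - 0.6577 = 0.2671

0.2671


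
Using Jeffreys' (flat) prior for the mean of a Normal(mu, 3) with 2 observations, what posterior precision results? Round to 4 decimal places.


Flat prior means prior precision is 0.
Posterior precision = n / sigma^2 = 2/3 = 0.6667

0.6667


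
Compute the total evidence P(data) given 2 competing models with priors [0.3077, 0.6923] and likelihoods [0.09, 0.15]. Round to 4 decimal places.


Marginal likelihood = sum P(model_i) * P(data|model_i)
Model 1: 0.3077 * 0.09 = 0.0277
Model 2: 0.6923 * 0.15 = 0.1038
Total = 0.1315

0.1315


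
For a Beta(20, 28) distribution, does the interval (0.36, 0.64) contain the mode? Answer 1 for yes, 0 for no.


Mode of Beta(a,b) = (a-1)/(a+b-2)
= (20-1)/(20+28-2) = 0.413
Check: 0.36 <= 0.413 <= 0.64?
Result: 1

1


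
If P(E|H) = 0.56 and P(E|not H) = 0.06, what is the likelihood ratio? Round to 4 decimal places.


Likelihood ratio = P(E|H) / P(E|not H)
= 0.56 / 0.06
= 9.3333

9.3333


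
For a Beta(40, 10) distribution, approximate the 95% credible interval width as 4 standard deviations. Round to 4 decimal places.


Variance of Beta(a,b) = ab / ((a+b)^2 * (a+b+1))
= 40*10 / ((50)^2 * 51)
= 0.0031
SD = sqrt(0.0031) = 0.056
Width = 4 * SD = 0.224

0.224


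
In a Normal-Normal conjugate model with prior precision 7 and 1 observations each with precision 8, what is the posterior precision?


Posterior precision = prior precision + n * observation precision
= 7 + 1 * 8
= 7 + 8 = 15

15


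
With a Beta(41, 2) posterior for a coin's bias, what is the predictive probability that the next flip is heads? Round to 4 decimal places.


The predictive probability equals the posterior mean.
P(next = heads) = alpha / (alpha + beta)
= 41 / 43 = 0.9535

0.9535


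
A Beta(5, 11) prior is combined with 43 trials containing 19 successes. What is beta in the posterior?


In conjugate updating:
beta_posterior = beta_prior + (n - k)
= 11 + (43 - 19)
= 11 + 24 = 35

35


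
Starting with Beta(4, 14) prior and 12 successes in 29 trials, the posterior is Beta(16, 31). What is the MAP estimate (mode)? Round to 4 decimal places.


The mode of Beta(a, b) when a > 1 and b > 1 is (a-1)/(a+b-2)
= (16 - 1) / (16 + 31 - 2)
= 15 / 45
= 0.3333

0.3333


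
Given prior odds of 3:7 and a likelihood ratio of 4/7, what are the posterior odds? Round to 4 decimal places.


Posterior odds = prior odds * LR
Prior odds = 3/7 = 0.4286
LR = 4/7 = 0.5714
Posterior odds = 0.4286 * 0.5714 = 0.2449

0.2449


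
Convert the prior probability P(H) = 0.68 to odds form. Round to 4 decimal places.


P(not H) = 1 - 0.68 = 0.32
Odds = 0.68 / 0.32 = 2.125

2.125


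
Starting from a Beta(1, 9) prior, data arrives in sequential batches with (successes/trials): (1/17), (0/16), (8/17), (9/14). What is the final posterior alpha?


In sequential Bayesian updating, we sum all successes.
Total successes = 18
Final alpha = 1 + 18 = 19

19


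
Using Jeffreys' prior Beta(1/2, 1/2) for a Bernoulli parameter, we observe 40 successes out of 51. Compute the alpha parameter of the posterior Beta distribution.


Conjugate update: Beta(0.5 + k, 0.5 + n - k).
k = 40, n - k = 11
Posterior alpha = 0.5 + k = 0.5 + 40 = 40.5

40.5


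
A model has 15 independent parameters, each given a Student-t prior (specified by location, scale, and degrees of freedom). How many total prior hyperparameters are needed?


Each Student-t prior needs 3 hyperparameters (location, scale, and degrees of freedom).
Total = 3 * 15 = 45

45


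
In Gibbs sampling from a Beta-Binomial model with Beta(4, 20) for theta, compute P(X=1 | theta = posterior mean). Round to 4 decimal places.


Posterior mean = alpha/(alpha+beta) = 4/24 = 0.1667
P(X=1|theta=mean) = theta = 0.1667

0.1667


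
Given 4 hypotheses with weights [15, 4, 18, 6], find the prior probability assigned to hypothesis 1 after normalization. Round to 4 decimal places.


To normalize, divide each weight by the sum of all weights.
Sum = 43
Prior(H1) = 15/43 = 0.3488

0.3488


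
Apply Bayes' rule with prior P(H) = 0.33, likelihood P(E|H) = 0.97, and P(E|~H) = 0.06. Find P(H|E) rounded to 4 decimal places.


Step 1: Compute marginal P(E) = P(E|H)P(H) + P(E|~H)P(~H)
= 0.97*0.33 + 0.06*0.67 = 0.3603
Step 2: P(H|E) = P(E|H)P(H)/P(E) = 0.3201/0.3603
= 0.8884

0.8884


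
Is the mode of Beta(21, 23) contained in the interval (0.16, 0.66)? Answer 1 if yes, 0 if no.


Mode = (a-1)/(a+b-2) = 20/42 = 0.4762
Interval: (0.16, 0.66)
Contains mode? 1

1


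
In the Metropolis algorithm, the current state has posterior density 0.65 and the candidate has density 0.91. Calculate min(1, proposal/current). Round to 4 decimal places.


Ratio = 0.91/0.65 = 1.4
Acceptance probability = min(1, 1.4)
= 1.0

1.0


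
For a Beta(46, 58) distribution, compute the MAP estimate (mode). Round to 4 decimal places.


MAP = mode = (a-1)/(a+b-2)
= (46-1)/(46+58-2)
= 45/102 = 0.4412

0.4412


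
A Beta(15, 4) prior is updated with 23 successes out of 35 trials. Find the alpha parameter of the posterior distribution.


In the Beta-Binomial conjugate update:
alpha_post = alpha_prior + successes
= 15 + 23
= 38

38


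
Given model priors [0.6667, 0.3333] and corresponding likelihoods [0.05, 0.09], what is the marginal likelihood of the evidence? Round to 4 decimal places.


P(E) = sum_i P(M_i) P(E|M_i)
= 0.0333 + 0.03
= 0.0633

0.0633


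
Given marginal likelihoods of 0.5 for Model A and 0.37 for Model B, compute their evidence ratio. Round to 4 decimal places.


Ratio = ML(A) / ML(B) = 0.5/0.37
= 1.3514

1.3514


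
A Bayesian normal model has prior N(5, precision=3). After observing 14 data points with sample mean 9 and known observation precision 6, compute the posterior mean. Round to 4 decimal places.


Posterior mean = (prior_precision * prior_mean + n * data_precision * data_mean) / (prior_precision + n * data_precision)
Numerator = 3*5 + 14*6*9 = 771
Denominator = 3 + 14*6 = 87
Posterior mean = 8.8621

8.8621


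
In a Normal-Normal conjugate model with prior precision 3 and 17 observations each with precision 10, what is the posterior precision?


Posterior precision = prior precision + n * observation precision
= 3 + 17 * 10
= 3 + 170 = 173

173


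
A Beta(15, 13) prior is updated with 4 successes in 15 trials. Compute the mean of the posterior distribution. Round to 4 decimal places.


After update: Beta(19, 24)
Mean = 19 / (19 + 24) = 19 / 43
= 0.4419

0.4419


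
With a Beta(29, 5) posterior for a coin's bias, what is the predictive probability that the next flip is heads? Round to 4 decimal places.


The predictive probability equals the posterior mean.
P(next = heads) = alpha / (alpha + beta)
= 29 / 34 = 0.8529

0.8529


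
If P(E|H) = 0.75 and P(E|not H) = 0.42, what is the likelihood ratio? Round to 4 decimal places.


Likelihood ratio = P(E|H) / P(E|not H)
= 0.75 / 0.42
= 1.7857

1.7857


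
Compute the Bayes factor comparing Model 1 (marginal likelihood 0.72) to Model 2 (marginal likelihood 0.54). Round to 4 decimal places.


BF12 = marginal likelihood of M1 / marginal likelihood of M2
= 0.72/0.54
= 1.3333

1.3333


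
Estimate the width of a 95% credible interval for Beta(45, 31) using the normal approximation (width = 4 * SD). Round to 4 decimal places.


For Beta(a,b): Var = ab/((a+b)^2(a+b+1))
Var = 0.0031, SD = 0.056
Approximate 95% CI width = 4 * 0.056 = 0.224

0.224
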